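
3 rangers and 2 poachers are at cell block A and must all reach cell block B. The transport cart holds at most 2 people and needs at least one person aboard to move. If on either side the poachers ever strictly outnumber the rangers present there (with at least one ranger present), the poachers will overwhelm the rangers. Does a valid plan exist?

1. 2 poachers → cell block B.  (cell block A: 3R 0P; cell block B: 0R 2P)
2. 1 poacher ← cell block A.  (cell block A: 3R 1P; cell block B: 0R 1P)
3. 2 rangers → cell block B.  (cell block A: 1R 1P; cell block B: 2R 1P)
4. 1 ranger ← cell block A.  (cell block A: 2R 1P; cell block B: 1R 1P)
5. 1 ranger and 1 poacher → cell block B.  (cell block A: 1R 0P; cell block B: 2R 2P)
6. 1 poacher ← cell block A.  (cell block A: 1R 1P; cell block B: 2R 1P)
7. 1 ranger and 1 poacher → cell block B.  (cell block A: 0R 0P; cell block B: 3R 2P)

Yes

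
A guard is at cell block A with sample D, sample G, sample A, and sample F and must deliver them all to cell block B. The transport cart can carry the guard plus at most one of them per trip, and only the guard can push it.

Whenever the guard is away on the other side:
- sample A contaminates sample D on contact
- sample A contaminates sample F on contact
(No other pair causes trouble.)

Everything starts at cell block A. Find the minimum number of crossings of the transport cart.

9

Counting alone: the guard can take at most 1 across per trip to cell block B, so moving all 4 needs at least 4 loaded trips out, with a return between consecutive ones — at least 7 crossings.
The safety rule pushes this higher. Following every safe sequence of crossings, the most of the 4 that can be at cell block B as the transport cart arrives there on crossing 7 is 3 — never all 4.
So no plan with fewer than 9 crossings exists, and this one achieves 9:
1. Guard goes to cell block B with sample A.  [cell block A: sample D, sample F, sample G | cell block B: sample A]
2. Guard goes back to cell block A alone.  [cell block A: sample D, sample F, sample G | cell block B: sample A]
3. Guard goes to cell block B with sample D.  [cell block A: sample F, sample G | cell block B: sample A, sample D]
4. Guard goes back to cell block A with sample A.  [cell block A: sample A, sample F, sample G | cell block B: sample D]
5. Guard goes to cell block B with sample F.  [cell block A: sample A, sample G | cell block B: sample D, sample F]
6. Guard goes back to cell block A alone.  [cell block A: sample A, sample G | cell block B: sample D, sample F]
7. Guard goes to cell block B with sample G.  [cell block A: sample A | cell block B: sample D, sample F, sample G]
8. Guard goes back to cell block A alone.  [cell block A: sample A | cell block B: sample D, sample F, sample G]
9. Guard goes to cell block B with sample A.  [cell block A: — | cell block B: sample A, sample D, sample F, sample G]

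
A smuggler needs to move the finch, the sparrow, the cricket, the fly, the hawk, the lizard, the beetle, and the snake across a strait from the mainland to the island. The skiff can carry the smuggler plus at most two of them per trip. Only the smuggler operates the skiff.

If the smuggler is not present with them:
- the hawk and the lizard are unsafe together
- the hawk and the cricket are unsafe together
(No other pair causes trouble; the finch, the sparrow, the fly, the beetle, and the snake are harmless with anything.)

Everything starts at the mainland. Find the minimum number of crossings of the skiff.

7

Counting alone: the smuggler can take at most 2 across per trip to the island, so moving all 8 needs at least 4 loaded trips out, with a return between consecutive ones — at least 7 crossings.
The plan below uses exactly 7 crossings, so it is optimal:
1. Smuggler goes to the island with the finch and the hawk.
2. Smuggler goes back to the mainland alone.
3. Smuggler goes to the island with the fly and the sparrow.
4. Smuggler goes back to the mainland alone.
5. Smuggler goes to the island with the beetle and the snake.
6. Smuggler goes back to the mainland alone.
7. Smuggler goes to the island with the cricket and the lizard.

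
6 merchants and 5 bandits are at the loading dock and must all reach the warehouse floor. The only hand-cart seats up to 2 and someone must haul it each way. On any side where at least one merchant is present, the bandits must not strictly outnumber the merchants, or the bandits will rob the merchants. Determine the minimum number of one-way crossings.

Counting alone: each trip to the warehouse floor takes at most 2 across and each return brings at least 1 back, so after t trips out (and t−1 returns) at most 2t − (t−1) of the 11 are across; that first reaches 11 at t = 10, so at least 19 crossings are needed.
The plan below uses exactly 19 crossings, so it is optimal:
1. 2 bandits → the warehouse floor.  (the loading dock: 6M 3B; the warehouse floor: 0M 2B)
2. 1 bandit ← the loading dock.  (the loading dock: 6M 4B; the warehouse floor: 0M 1B)
3. 2 bandits → the warehouse floor.  (the loading dock: 6M 2B; the warehouse floor: 0M 3B)
4. 1 bandit ← the loading dock.  (the loading dock: 6M 3B; the warehouse floor: 0M 2B)
5. 2 merchants → the warehouse floor.  (the loading dock: 4M 3B; the warehouse floor: 2M 2B)
6. 1 bandit ← the loading dock.  (the loading dock: 4M 4B; the warehouse floor: 2M 1B)
7. 1 merchant and 1 bandit → the warehouse floor.  (the loading dock: 3M 3B; the warehouse floor: 3M 2B)
8. 1 merchant ← the loading dock.  (the loading dock: 4M 3B; the warehouse floor: 2M 2B)
9. 1 merchant and 1 bandit → the warehouse floor.  (the loading dock: 3M 2B; the warehouse floor: 3M 3B)
10. 1 bandit ← the loading dock.  (the loading dock: 3M 3B; the warehouse floor: 3M 2B)
11. 1 merchant and 1 bandit → the warehouse floor.  (the loading dock: 2M 2B; the warehouse floor: 4M 3B)
12. 1 merchant ← the loading dock.  (the loading dock: 3M 2B; the warehouse floor: 3M 3B)
13. 1 merchant and 1 bandit → the warehouse floor.  (the loading dock: 2M 1B; the warehouse floor: 4M 4B)
14. 1 bandit ← the loading dock.  (the loading dock: 2M 2B; the warehouse floor: 4M 3B)
15. 1 merchant and 1 bandit → the warehouse floor.  (the loading dock: 1M 1B; the warehouse floor: 5M 4B)
16. 1 merchant ← the loading dock.  (the loading dock: 2M 1B; the warehouse floor: 4M 4B)
17. 1 merchant and 1 bandit → the warehouse floor.  (the loading dock: 1M 0B; the warehouse floor: 5M 5B)
18. 1 bandit ← the loading dock.  (the loading dock: 1M 1B; the warehouse floor: 5M 4B)
19. 1 merchant and 1 bandit → the warehouse floor.  (the loading dock: 0M 0B; the warehouse floor: 6M 5B)

19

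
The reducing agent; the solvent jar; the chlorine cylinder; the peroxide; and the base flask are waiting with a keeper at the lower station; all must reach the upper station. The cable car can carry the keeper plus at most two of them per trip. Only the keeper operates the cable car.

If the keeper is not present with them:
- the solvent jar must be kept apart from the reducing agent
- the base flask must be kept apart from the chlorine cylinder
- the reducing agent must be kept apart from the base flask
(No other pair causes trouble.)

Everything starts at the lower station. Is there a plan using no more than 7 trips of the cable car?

Yes — this plan uses 5 crossings (≤ 7):
1. Keeper goes to the upper station with the chlorine cylinder and the reducing agent.
2. Keeper goes back to the lower station alone.
3. Keeper goes to the upper station with the peroxide.
4. Keeper goes back to the lower station alone.
5. Keeper goes to the upper station with the base flask and the solvent jar.

Yes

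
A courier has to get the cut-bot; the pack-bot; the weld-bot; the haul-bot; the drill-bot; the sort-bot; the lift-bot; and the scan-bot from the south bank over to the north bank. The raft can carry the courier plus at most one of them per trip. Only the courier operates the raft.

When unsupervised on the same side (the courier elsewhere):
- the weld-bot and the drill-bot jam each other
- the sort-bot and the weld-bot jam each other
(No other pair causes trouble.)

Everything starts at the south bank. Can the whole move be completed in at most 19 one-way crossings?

Yes — this plan uses 17 crossings (≤ 19):
1. Courier goes to the north bank with the weld-bot.
2. Courier goes back to the south bank alone.
3. Courier goes to the north bank with the cut-bot.
4. Courier goes back to the south bank alone.
5. Courier goes to the north bank with the pack-bot.
6. Courier goes back to the south bank alone.
7. Courier goes to the north bank with the haul-bot.
8. Courier goes back to the south bank alone.
9. Courier goes to the north bank with the drill-bot.
10. Courier goes back to the south bank with the weld-bot.
11. Courier goes to the north bank with the sort-bot.
12. Courier goes back to the south bank alone.
13. Courier goes to the north bank with the lift-bot.
14. Courier goes back to the south bank alone.
15. Courier goes to the north bank with the scan-bot.
16. Courier goes back to the south bank alone.
17. Courier goes to the north bank with the weld-bot.

Yes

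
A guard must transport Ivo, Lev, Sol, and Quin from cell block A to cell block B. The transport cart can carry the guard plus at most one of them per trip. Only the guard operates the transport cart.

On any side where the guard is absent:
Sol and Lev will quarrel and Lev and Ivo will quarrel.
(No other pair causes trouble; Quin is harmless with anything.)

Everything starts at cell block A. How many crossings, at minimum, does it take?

9

Counting alone: the guard can take at most 1 across per trip to cell block B, so moving all 4 needs at least 4 loaded trips out, with a return between consecutive ones — at least 7 crossings.
The safety rule pushes this higher. Following every safe sequence of crossings, the most of the 4 that can be at cell block B as the transport cart arrives there on crossing 7 is 3 — never all 4.
So no plan with fewer than 9 crossings exists, and this one achieves 9:
1. Guard goes to cell block B with Lev.  [cell block A: Ivo, Quin, Sol | cell block B: Lev]
2. Guard goes back to cell block A alone.  [cell block A: Ivo, Quin, Sol | cell block B: Lev]
3. Guard goes to cell block B with Ivo.  [cell block A: Quin, Sol | cell block B: Ivo, Lev]
4. Guard goes back to cell block A with Lev.  [cell block A: Lev, Quin, Sol | cell block B: Ivo]
5. Guard goes to cell block B with Sol.  [cell block A: Lev, Quin | cell block B: Ivo, Sol]
6. Guard goes back to cell block A alone.  [cell block A: Lev, Quin | cell block B: Ivo, Sol]
7. Guard goes to cell block B with Quin.  [cell block A: Lev | cell block B: Ivo, Quin, Sol]
8. Guard goes back to cell block A alone.  [cell block A: Lev | cell block B: Ivo, Quin, Sol]
9. Guard goes to cell block B with Lev.  [cell block A: — | cell block B: Ivo, Lev, Quin, Sol]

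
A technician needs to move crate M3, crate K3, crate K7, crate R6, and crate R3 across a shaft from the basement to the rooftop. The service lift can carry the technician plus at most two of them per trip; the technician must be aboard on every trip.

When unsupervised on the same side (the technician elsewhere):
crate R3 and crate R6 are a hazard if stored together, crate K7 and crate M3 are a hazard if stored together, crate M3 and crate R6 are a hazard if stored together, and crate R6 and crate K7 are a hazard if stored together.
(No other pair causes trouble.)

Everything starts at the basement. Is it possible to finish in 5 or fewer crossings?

No

Counting alone: the technician can take at most 2 across per trip to the rooftop, so moving all 5 needs at least 3 loaded trips out, with a return between consecutive ones — at least 5 crossings.
The safety rule pushes this higher. Following every safe sequence of crossings, the most of the 5 that can be at the rooftop as the service lift arrives there on crossing 5 is 4 — never all 5.
So the move cannot be finished within 5 crossings. (The shortest complete plan takes 7:)
1. Technician goes to the rooftop with crate M3 and crate R6.  [the basement: crate K3, crate K7, crate R3 | the rooftop: crate M3, crate R6]
2. Technician goes back to the basement with crate M3.  [the basement: crate K3, crate K7, crate M3, crate R3 | the rooftop: crate R6]
3. Technician goes to the rooftop with crate K3 and crate M3.  [the basement: crate K7, crate R3 | the rooftop: crate K3, crate M3, crate R6]
4. Technician goes back to the basement with crate M3.  [the basement: crate K7, crate M3, crate R3 | the rooftop: crate K3, crate R6]
5. Technician goes to the rooftop with crate M3 and crate R3.  [the basement: crate K7 | the rooftop: crate K3, crate M3, crate R3, crate R6]
6. Technician goes back to the basement with crate R6.  [the basement: crate K7, crate R6 | the rooftop: crate K3, crate M3, crate R3]
7. Technician goes to the rooftop with crate K7 and crate R6.  [the basement: — | the rooftop: crate K3, crate K7, crate M3, crate R3, crate R6]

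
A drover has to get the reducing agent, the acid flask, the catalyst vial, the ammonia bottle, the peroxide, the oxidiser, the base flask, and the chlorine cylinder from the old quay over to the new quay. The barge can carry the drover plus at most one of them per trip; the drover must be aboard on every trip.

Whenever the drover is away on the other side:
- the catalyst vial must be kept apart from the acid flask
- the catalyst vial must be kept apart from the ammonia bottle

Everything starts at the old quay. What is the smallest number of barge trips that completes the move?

17

Counting alone: the drover can take at most 1 across per trip to the new quay, so moving all 8 needs at least 8 loaded trips out, with a return between consecutive ones — at least 15 crossings.
The safety rule pushes this higher. Following every safe sequence of crossings, the most of the 8 that can be at the new quay as the barge arrives there on crossing 15 is 7 — never all 8.
So no plan with fewer than 17 crossings exists, and this one achieves 17:
1. Drover goes to the new quay with the catalyst vial.  [the old quay: the acid flask, the ammonia bottle, the base flask, the chlorine cylinder, the oxidiser, the peroxide, the reducing agent | the new quay: the catalyst vial]
2. Drover goes back to the old quay alone.  [the old quay: the acid flask, the ammonia bottle, the base flask, the chlorine cylinder, the oxidiser, the peroxide, the reducing agent | the new quay: the catalyst vial]
3. Drover goes to the new quay with the reducing agent.  [the old quay: the acid flask, the ammonia bottle, the base flask, the chlorine cylinder, the oxidiser, the peroxide | the new quay: the catalyst vial, the reducing agent]
4. Drover goes back to the old quay alone.  [the old quay: the acid flask, the ammonia bottle, the base flask, the chlorine cylinder, the oxidiser, the peroxide | the new quay: the catalyst vial, the reducing agent]
5. Drover goes to the new quay with the acid flask.  [the old quay: the ammonia bottle, the base flask, the chlorine cylinder, the oxidiser, the peroxide | the new quay: the acid flask, the catalyst vial, the reducing agent]
6. Drover goes back to the old quay with the catalyst vial.  [the old quay: the ammonia bottle, the base flask, the catalyst vial, the chlorine cylinder, the oxidiser, the peroxide | the new quay: the acid flask, the reducing agent]
7. Drover goes to the new quay with the ammonia bottle.  [the old quay: the base flask, the catalyst vial, the chlorine cylinder, the oxidiser, the peroxide | the new quay: the acid flask, the ammonia bottle, the reducing agent]
8. Drover goes back to the old quay alone.  [the old quay: the base flask, the catalyst vial, the chlorine cylinder, the oxidiser, the peroxide | the new quay: the acid flask, the ammonia bottle, the reducing agent]
9. Drover goes to the new quay with the peroxide.  [the old quay: the base flask, the catalyst vial, the chlorine cylinder, the oxidiser | the new quay: the acid flask, the ammonia bottle, the peroxide, the reducing agent]
10. Drover goes back to the old quay alone.  [the old quay: the base flask, the catalyst vial, the chlorine cylinder, the oxidiser | the new quay: the acid flask, the ammonia bottle, the peroxide, the reducing agent]
11. Drover goes to the new quay with the oxidiser.  [the old quay: the base flask, the catalyst vial, the chlorine cylinder | the new quay: the acid flask, the ammonia bottle, the oxidiser, the peroxide, the reducing agent]
12. Drover goes back to the old quay alone.  [the old quay: the base flask, the catalyst vial, the chlorine cylinder | the new quay: the acid flask, the ammonia bottle, the oxidiser, the peroxide, the reducing agent]
13. Drover goes to the new quay with the base flask.  [the old quay: the catalyst vial, the chlorine cylinder | the new quay: the acid flask, the ammonia bottle, the base flask, the oxidiser, the peroxide, the reducing agent]
14. Drover goes back to the old quay alone.  [the old quay: the catalyst vial, the chlorine cylinder | the new quay: the acid flask, the ammonia bottle, the base flask, the oxidiser, the peroxide, the reducing agent]
15. Drover goes to the new quay with the chlorine cylinder.  [the old quay: the catalyst vial | the new quay: the acid flask, the ammonia bottle, the base flask, the chlorine cylinder, the oxidiser, the peroxide, the reducing agent]
16. Drover goes back to the old quay alone.  [the old quay: the catalyst vial | the new quay: the acid flask, the ammonia bottle, the base flask, the chlorine cylinder, the oxidiser, the peroxide, the reducing agent]
17. Drover goes to the new quay with the catalyst vial.  [the old quay: — | the new quay: the acid flask, the ammonia bottle, the base flask, the catalyst vial, the chlorine cylinder, the oxidiser, the peroxide, the reducing agent]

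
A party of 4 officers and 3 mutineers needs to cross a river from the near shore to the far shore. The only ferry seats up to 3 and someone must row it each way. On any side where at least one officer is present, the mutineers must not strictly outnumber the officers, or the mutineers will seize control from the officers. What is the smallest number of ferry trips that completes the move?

5

Counting alone: each trip to the far shore takes at most 3 across and each return brings at least 1 back, so after t trips out (and t−1 returns) at most 3t − (t−1) of the 7 are across; that first reaches 7 at t = 3, so at least 5 crossings are needed.
The plan below uses exactly 5 crossings, so it is optimal:
1. 3 mutineers → the far shore.  (the near shore: 4O 0M; the far shore: 0O 3M)
2. 1 mutineer ← the near shore.  (the near shore: 4O 1M; the far shore: 0O 2M)
3. 3 officers → the far shore.  (the near shore: 1O 1M; the far shore: 3O 2M)
4. 1 officer ← the near shore.  (the near shore: 2O 1M; the far shore: 2O 2M)
5. 2 officers and 1 mutineer → the far shore.  (the near shore: 0O 0M; the far shore: 4O 3M)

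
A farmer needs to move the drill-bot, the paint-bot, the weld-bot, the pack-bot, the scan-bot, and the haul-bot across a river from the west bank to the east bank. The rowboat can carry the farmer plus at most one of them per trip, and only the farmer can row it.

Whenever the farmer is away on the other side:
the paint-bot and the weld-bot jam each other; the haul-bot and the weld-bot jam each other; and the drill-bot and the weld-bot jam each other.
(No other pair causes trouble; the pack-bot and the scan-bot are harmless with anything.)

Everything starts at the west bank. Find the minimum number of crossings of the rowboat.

impossible

Following every safe sequence of crossings from the start, the most of the 6 that can be at the east bank as the rowboat arrives there on crossings 1, 3, 5, 7 is 1, 2, 3, 4 respectively; the best ever achieved is 4 of 6.
From crossing 9 on, no configuration arises that was not already reachable earlier: only 36 distinct safe configurations (who is on which side, and where the rowboat is) can ever be reached, none of them has everyone across, and every continuation just revisits them. So no valid plan exists.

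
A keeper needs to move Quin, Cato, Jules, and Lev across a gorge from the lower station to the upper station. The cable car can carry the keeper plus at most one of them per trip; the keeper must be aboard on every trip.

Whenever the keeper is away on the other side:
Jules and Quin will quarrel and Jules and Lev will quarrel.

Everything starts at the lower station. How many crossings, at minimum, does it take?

Counting alone: the keeper can take at most 1 across per trip to the upper station, so moving all 4 needs at least 4 loaded trips out, with a return between consecutive ones — at least 7 crossings.
The safety rule pushes this higher. Following every safe sequence of crossings, the most of the 4 that can be at the upper station as the cable car arrives there on crossing 7 is 3 — never all 4.
So no plan with fewer than 9 crossings exists, and this one achieves 9:
1. Keeper goes to the upper station with Jules.  [the lower station: Cato, Lev, Quin | the upper station: Jules]
2. Keeper goes back to the lower station alone.  [the lower station: Cato, Lev, Quin | the upper station: Jules]
3. Keeper goes to the upper station with Quin.  [the lower station: Cato, Lev | the upper station: Jules, Quin]
4. Keeper goes back to the lower station with Jules.  [the lower station: Cato, Jules, Lev | the upper station: Quin]
5. Keeper goes to the upper station with Lev.  [the lower station: Cato, Jules | the upper station: Lev, Quin]
6. Keeper goes back to the lower station alone.  [the lower station: Cato, Jules | the upper station: Lev, Quin]
7. Keeper goes to the upper station with Cato.  [the lower station: Jules | the upper station: Cato, Lev, Quin]
8. Keeper goes back to the lower station alone.  [the lower station: Jules | the upper station: Cato, Lev, Quin]
9. Keeper goes to the upper station with Jules.  [the lower station: — | the upper station: Cato, Jules, Lev, Quin]

9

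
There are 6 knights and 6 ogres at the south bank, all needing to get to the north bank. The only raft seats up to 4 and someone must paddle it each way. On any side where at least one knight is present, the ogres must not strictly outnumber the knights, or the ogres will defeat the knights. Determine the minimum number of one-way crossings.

9

Counting alone: each trip to the north bank takes at most 4 across and each return brings at least 1 back, so after t trips out (and t−1 returns) at most 4t − (t−1) of the 12 are across; that first reaches 12 at t = 4, so at least 7 crossings are needed.
The safety rule pushes this higher. Following every safe sequence of crossings, the most of the 12 that can be at the north bank as the raft arrives there on crossing 7 is 11 — never all 12.
So no plan with fewer than 9 crossings exists, and this one achieves 9:
1. 2 ogres → the north bank.  (the south bank: 6K 4O; the north bank: 0K 2O)
2. 1 ogre ← the south bank.  (the south bank: 6K 5O; the north bank: 0K 1O)
3. 4 ogres → the north bank.  (the south bank: 6K 1O; the north bank: 0K 5O)
4. 1 ogre ← the south bank.  (the south bank: 6K 2O; the north bank: 0K 4O)
5. 4 knights → the north bank.  (the south bank: 2K 2O; the north bank: 4K 4O)
6. 1 knight and 1 ogre ← the south bank.  (the south bank: 3K 3O; the north bank: 3K 3O)
7. 2 knights and 2 ogres → the north bank.  (the south bank: 1K 1O; the north bank: 5K 5O)
8. 1 knight and 1 ogre ← the south bank.  (the south bank: 2K 2O; the north bank: 4K 4O)
9. 2 knights and 2 ogres → the north bank.  (the south bank: 0K 0O; the north bank: 6K 6O)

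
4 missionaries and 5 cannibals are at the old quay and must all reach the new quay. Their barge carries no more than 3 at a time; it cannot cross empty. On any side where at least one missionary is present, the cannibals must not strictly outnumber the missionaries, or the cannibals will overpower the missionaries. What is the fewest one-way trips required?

The cannibals already outnumber the missionaries at the old quay before anyone moves, so the starting position itself is disallowed.

impossible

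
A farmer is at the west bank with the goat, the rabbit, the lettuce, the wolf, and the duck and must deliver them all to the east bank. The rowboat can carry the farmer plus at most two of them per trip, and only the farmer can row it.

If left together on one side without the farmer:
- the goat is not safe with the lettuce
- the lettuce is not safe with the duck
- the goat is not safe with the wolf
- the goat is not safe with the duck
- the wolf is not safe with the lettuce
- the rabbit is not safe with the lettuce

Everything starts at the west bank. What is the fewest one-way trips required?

Counting alone: the farmer can take at most 2 across per trip to the east bank, so moving all 5 needs at least 3 loaded trips out, with a return between consecutive ones — at least 5 crossings.
The safety rule pushes this higher. Following every safe sequence of crossings, the most of the 5 that can be at the east bank as the rowboat arrives there on crossing 5 is 4 — never all 5.
So no plan with fewer than 7 crossings exists, and this one achieves 7:
1. Farmer goes to the east bank with the goat and the lettuce.
2. Farmer goes back to the west bank with the goat.
3. Farmer goes to the east bank with the goat and the rabbit.
4. Farmer goes back to the west bank with the lettuce.
5. Farmer goes to the east bank with the duck and the wolf.
6. Farmer goes back to the west bank with the goat.
7. Farmer goes to the east bank with the goat and the lettuce.

7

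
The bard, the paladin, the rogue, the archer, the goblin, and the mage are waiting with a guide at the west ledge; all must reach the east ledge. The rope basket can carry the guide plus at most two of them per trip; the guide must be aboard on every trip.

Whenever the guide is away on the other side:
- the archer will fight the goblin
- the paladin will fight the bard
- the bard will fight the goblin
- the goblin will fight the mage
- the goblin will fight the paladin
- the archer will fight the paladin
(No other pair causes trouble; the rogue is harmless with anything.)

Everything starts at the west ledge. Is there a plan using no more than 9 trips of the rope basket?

Yes — this plan uses 9 crossings (≤ 9):
1. Guide goes to the east ledge with the goblin and the paladin.  [the west ledge: the archer, the bard, the mage, the rogue | the east ledge: the goblin, the paladin]
2. Guide goes back to the west ledge with the paladin.  [the west ledge: the archer, the bard, the mage, the paladin, the rogue | the east ledge: the goblin]
3. Guide goes to the east ledge with the archer and the bard.  [the west ledge: the mage, the paladin, the rogue | the east ledge: the archer, the bard, the goblin]
4. Guide goes back to the west ledge with the goblin.  [the west ledge: the goblin, the mage, the paladin, the rogue | the east ledge: the archer, the bard]
5. Guide goes to the east ledge with the mage and the paladin.  [the west ledge: the goblin, the rogue | the east ledge: the archer, the bard, the mage, the paladin]
6. Guide goes back to the west ledge with the paladin.  [the west ledge: the goblin, the paladin, the rogue | the east ledge: the archer, the bard, the mage]
7. Guide goes to the east ledge with the paladin and the rogue.  [the west ledge: the goblin | the east ledge: the archer, the bard, the mage, the paladin, the rogue]
8. Guide goes back to the west ledge with the paladin.  [the west ledge: the goblin, the paladin | the east ledge: the archer, the bard, the mage, the rogue]
9. Guide goes to the east ledge with the goblin and the paladin.  [the west ledge: — | the east ledge: the archer, the bard, the goblin, the mage, the paladin, the rogue]

Yes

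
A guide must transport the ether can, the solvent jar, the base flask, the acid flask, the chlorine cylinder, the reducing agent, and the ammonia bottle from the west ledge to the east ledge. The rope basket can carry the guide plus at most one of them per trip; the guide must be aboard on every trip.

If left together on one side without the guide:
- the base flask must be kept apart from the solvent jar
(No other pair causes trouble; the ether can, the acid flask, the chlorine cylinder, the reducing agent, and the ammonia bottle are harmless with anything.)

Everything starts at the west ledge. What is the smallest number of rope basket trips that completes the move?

13

Counting alone: the guide can take at most 1 across per trip to the east ledge, so moving all 7 needs at least 7 loaded trips out, with a return between consecutive ones — at least 13 crossings.
The plan below uses exactly 13 crossings, so it is optimal:
1. Guide goes to the east ledge with the solvent jar.
2. Guide goes back to the west ledge alone.
3. Guide goes to the east ledge with the ether can.
4. Guide goes back to the west ledge alone.
5. Guide goes to the east ledge with the acid flask.
6. Guide goes back to the west ledge alone.
7. Guide goes to the east ledge with the chlorine cylinder.
8. Guide goes back to the west ledge alone.
9. Guide goes to the east ledge with the reducing agent.
10. Guide goes back to the west ledge alone.
11. Guide goes to the east ledge with the ammonia bottle.
12. Guide goes back to the west ledge alone.
13. Guide goes to the east ledge with the base flask.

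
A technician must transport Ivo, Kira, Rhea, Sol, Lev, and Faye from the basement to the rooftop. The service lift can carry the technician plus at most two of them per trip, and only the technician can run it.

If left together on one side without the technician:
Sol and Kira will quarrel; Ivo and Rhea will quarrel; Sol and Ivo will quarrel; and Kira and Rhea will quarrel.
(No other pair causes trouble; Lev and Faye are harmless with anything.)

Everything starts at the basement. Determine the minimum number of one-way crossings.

5

Counting alone: the technician can take at most 2 across per trip to the rooftop, so moving all 6 needs at least 3 loaded trips out, with a return between consecutive ones — at least 5 crossings.
The plan below uses exactly 5 crossings, so it is optimal:
1. Technician goes to the rooftop with Ivo and Kira.
2. Technician goes back to the basement alone.
3. Technician goes to the rooftop with Faye and Lev.
4. Technician goes back to the basement alone.
5. Technician goes to the rooftop with Rhea and Sol.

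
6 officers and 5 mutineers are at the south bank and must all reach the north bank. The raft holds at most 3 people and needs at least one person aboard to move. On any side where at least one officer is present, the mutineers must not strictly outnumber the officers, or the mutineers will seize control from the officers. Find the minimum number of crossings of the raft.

Counting alone: each trip to the north bank takes at most 3 across and each return brings at least 1 back, so after t trips out (and t−1 returns) at most 3t − (t−1) of the 11 are across; that first reaches 11 at t = 5, so at least 9 crossings are needed.
The plan below uses exactly 9 crossings, so it is optimal:
1. 3 mutineers → the north bank.  (the south bank: 6O 2M; the north bank: 0O 3M)
2. 1 mutineer ← the south bank.  (the south bank: 6O 3M; the north bank: 0O 2M)
3. 3 officers → the north bank.  (the south bank: 3O 3M; the north bank: 3O 2M)
4. 1 officer ← the south bank.  (the south bank: 4O 3M; the north bank: 2O 2M)
5. 2 officers and 1 mutineer → the north bank.  (the south bank: 2O 2M; the north bank: 4O 3M)
6. 1 officer ← the south bank.  (the south bank: 3O 2M; the north bank: 3O 3M)
7. 2 officers and 1 mutineer → the north bank.  (the south bank: 1O 1M; the north bank: 5O 4M)
8. 1 officer ← the south bank.  (the south bank: 2O 1M; the north bank: 4O 4M)
9. 2 officers and 1 mutineer → the north bank.  (the south bank: 0O 0M; the north bank: 6O 5M)

9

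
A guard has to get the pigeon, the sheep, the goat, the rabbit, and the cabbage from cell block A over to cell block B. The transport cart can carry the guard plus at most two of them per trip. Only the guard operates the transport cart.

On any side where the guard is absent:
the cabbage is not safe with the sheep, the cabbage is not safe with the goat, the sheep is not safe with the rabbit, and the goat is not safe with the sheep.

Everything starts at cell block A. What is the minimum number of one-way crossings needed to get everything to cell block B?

7

Counting alone: the guard can take at most 2 across per trip to cell block B, so moving all 5 needs at least 3 loaded trips out, with a return between consecutive ones — at least 5 crossings.
The safety rule pushes this higher. Following every safe sequence of crossings, the most of the 5 that can be at cell block B as the transport cart arrives there on crossing 5 is 4 — never all 5.
So no plan with fewer than 7 crossings exists, and this one achieves 7:
1. Guard goes to cell block B with the goat and the sheep.  [cell block A: the cabbage, the pigeon, the rabbit | cell block B: the goat, the sheep]
2. Guard goes back to cell block A with the sheep.  [cell block A: the cabbage, the pigeon, the rabbit, the sheep | cell block B: the goat]
3. Guard goes to cell block B with the pigeon and the sheep.  [cell block A: the cabbage, the rabbit | cell block B: the goat, the pigeon, the sheep]
4. Guard goes back to cell block A with the sheep.  [cell block A: the cabbage, the rabbit, the sheep | cell block B: the goat, the pigeon]
5. Guard goes to cell block B with the rabbit and the sheep.  [cell block A: the cabbage | cell block B: the goat, the pigeon, the rabbit, the sheep]
6. Guard goes back to cell block A with the sheep.  [cell block A: the cabbage, the sheep | cell block B: the goat, the pigeon, the rabbit]
7. Guard goes to cell block B with the cabbage and the sheep.  [cell block A: — | cell block B: the cabbage, the goat, the pigeon, the rabbit, the sheep]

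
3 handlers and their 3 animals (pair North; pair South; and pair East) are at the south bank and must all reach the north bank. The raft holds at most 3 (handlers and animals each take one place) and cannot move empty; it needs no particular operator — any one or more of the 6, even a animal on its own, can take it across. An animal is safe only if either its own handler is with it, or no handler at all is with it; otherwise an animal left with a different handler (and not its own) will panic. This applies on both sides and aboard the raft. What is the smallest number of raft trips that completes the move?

Counting alone: each trip to the north bank takes at most 3 across and each return brings at least 1 back, so after t trips out (and t−1 returns) at most 3t − (t−1) of the 6 are across; that first reaches 6 at t = 3, so at least 5 crossings are needed.
The plan below uses exactly 5 crossings, so it is optimal:
1. animal North and handler North cross → the north bank.
2. handler North crosses ← the south bank.
3. handler East, handler North, and handler South cross → the north bank.
4. animal North crosses ← the south bank.
5. animal East, animal North, and animal South cross → the north bank.

5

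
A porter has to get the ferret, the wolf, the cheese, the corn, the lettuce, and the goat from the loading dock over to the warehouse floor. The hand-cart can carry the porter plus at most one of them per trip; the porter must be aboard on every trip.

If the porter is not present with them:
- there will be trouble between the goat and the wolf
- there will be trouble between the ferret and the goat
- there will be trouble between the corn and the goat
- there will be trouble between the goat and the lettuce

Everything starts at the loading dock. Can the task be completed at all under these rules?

Following every safe sequence of crossings from the start, the most of the 6 that can be at the warehouse floor as the hand-cart arrives there on crossings 1, 3, 5 is 1, 2, 3 respectively; the best ever achieved is 3 of 6.
From crossing 7 on, no configuration arises that was not already reachable earlier: only 22 distinct safe configurations (who is on which side, and where the hand-cart is) can ever be reached, none of them has everyone across, and every continuation just revisits them. So no valid plan exists.

No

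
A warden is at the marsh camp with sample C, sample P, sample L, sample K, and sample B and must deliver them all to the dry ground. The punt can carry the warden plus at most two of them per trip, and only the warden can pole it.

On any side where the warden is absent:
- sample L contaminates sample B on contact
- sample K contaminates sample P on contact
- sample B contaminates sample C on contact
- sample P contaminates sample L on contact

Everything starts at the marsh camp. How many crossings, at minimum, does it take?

Counting alone: the warden can take at most 2 across per trip to the dry ground, so moving all 5 needs at least 3 loaded trips out, with a return between consecutive ones — at least 5 crossings.
The safety rule pushes this higher. Following every safe sequence of crossings, the most of the 5 that can be at the dry ground as the punt arrives there on crossing 5 is 4 — never all 5.
So no plan with fewer than 7 crossings exists, and this one achieves 7:
1. Warden goes to the dry ground with sample B and sample P.
2. Warden goes back to the marsh camp alone.
3. Warden goes to the dry ground with sample C.
4. Warden goes back to the marsh camp with sample B.
5. Warden goes to the dry ground with sample K and sample L.
6. Warden goes back to the marsh camp with sample P.
7. Warden goes to the dry ground with sample B and sample P.

7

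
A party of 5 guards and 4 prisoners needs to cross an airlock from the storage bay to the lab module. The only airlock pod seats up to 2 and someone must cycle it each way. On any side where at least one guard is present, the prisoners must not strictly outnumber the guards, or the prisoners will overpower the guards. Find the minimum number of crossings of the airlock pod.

15

Counting alone: each trip to the lab module takes at most 2 across and each return brings at least 1 back, so after t trips out (and t−1 returns) at most 2t − (t−1) of the 9 are across; that first reaches 9 at t = 8, so at least 15 crossings are needed.
The plan below uses exactly 15 crossings, so it is optimal:
1. 2 prisoners → the lab module.  (the storage bay: 5G 2P; the lab module: 0G 2P)
2. 1 prisoner ← the storage bay.  (the storage bay: 5G 3P; the lab module: 0G 1P)
3. 2 prisoners → the lab module.  (the storage bay: 5G 1P; the lab module: 0G 3P)
4. 1 prisoner ← the storage bay.  (the storage bay: 5G 2P; the lab module: 0G 2P)
5. 2 guards → the lab module.  (the storage bay: 3G 2P; the lab module: 2G 2P)
6. 1 prisoner ← the storage bay.  (the storage bay: 3G 3P; the lab module: 2G 1P)
7. 1 guard and 1 prisoner → the lab module.  (the storage bay: 2G 2P; the lab module: 3G 2P)
8. 1 guard ← the storage bay.  (the storage bay: 3G 2P; the lab module: 2G 2P)
9. 1 guard and 1 prisoner → the lab module.  (the storage bay: 2G 1P; the lab module: 3G 3P)
10. 1 prisoner ← the storage bay.  (the storage bay: 2G 2P; the lab module: 3G 2P)
11. 1 guard and 1 prisoner → the lab module.  (the storage bay: 1G 1P; the lab module: 4G 3P)
12. 1 guard ← the storage bay.  (the storage bay: 2G 1P; the lab module: 3G 3P)
13. 1 guard and 1 prisoner → the lab module.  (the storage bay: 1G 0P; the lab module: 4G 4P)
14. 1 prisoner ← the storage bay.  (the storage bay: 1G 1P; the lab module: 4G 3P)
15. 1 guard and 1 prisoner → the lab module.  (the storage bay: 0G 0P; the lab module: 5G 4P)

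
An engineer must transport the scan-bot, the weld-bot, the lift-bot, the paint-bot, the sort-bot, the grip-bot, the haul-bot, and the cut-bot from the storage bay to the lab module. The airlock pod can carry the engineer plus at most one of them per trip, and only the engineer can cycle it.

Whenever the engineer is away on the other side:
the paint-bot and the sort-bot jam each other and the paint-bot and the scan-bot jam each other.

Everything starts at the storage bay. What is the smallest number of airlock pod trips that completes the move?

17

Counting alone: the engineer can take at most 1 across per trip to the lab module, so moving all 8 needs at least 8 loaded trips out, with a return between consecutive ones — at least 15 crossings.
The safety rule pushes this higher. Following every safe sequence of crossings, the most of the 8 that can be at the lab module as the airlock pod arrives there on crossing 15 is 7 — never all 8.
So no plan with fewer than 17 crossings exists, and this one achieves 17:
1. Engineer goes to the lab module with the paint-bot.  [the storage bay: the cut-bot, the grip-bot, the haul-bot, the lift-bot, the scan-bot, the sort-bot, the weld-bot | the lab module: the paint-bot]
2. Engineer goes back to the storage bay alone.  [the storage bay: the cut-bot, the grip-bot, the haul-bot, the lift-bot, the scan-bot, the sort-bot, the weld-bot | the lab module: the paint-bot]
3. Engineer goes to the lab module with the scan-bot.  [the storage bay: the cut-bot, the grip-bot, the haul-bot, the lift-bot, the sort-bot, the weld-bot | the lab module: the paint-bot, the scan-bot]
4. Engineer goes back to the storage bay with the paint-bot.  [the storage bay: the cut-bot, the grip-bot, the haul-bot, the lift-bot, the paint-bot, the sort-bot, the weld-bot | the lab module: the scan-bot]
5. Engineer goes to the lab module with the sort-bot.  [the storage bay: the cut-bot, the grip-bot, the haul-bot, the lift-bot, the paint-bot, the weld-bot | the lab module: the scan-bot, the sort-bot]
6. Engineer goes back to the storage bay alone.  [the storage bay: the cut-bot, the grip-bot, the haul-bot, the lift-bot, the paint-bot, the weld-bot | the lab module: the scan-bot, the sort-bot]
7. Engineer goes to the lab module with the weld-bot.  [the storage bay: the cut-bot, the grip-bot, the haul-bot, the lift-bot, the paint-bot | the lab module: the scan-bot, the sort-bot, the weld-bot]
8. Engineer goes back to the storage bay alone.  [the storage bay: the cut-bot, the grip-bot, the haul-bot, the lift-bot, the paint-bot | the lab module: the scan-bot, the sort-bot, the weld-bot]
9. Engineer goes to the lab module with the lift-bot.  [the storage bay: the cut-bot, the grip-bot, the haul-bot, the paint-bot | the lab module: the lift-bot, the scan-bot, the sort-bot, the weld-bot]
10. Engineer goes back to the storage bay alone.  [the storage bay: the cut-bot, the grip-bot, the haul-bot, the paint-bot | the lab module: the lift-bot, the scan-bot, the sort-bot, the weld-bot]
11. Engineer goes to the lab module with the grip-bot.  [the storage bay: the cut-bot, the haul-bot, the paint-bot | the lab module: the grip-bot, the lift-bot, the scan-bot, the sort-bot, the weld-bot]
12. Engineer goes back to the storage bay alone.  [the storage bay: the cut-bot, the haul-bot, the paint-bot | the lab module: the grip-bot, the lift-bot, the scan-bot, the sort-bot, the weld-bot]
13. Engineer goes to the lab module with the haul-bot.  [the storage bay: the cut-bot, the paint-bot | the lab module: the grip-bot, the haul-bot, the lift-bot, the scan-bot, the sort-bot, the weld-bot]
14. Engineer goes back to the storage bay alone.  [the storage bay: the cut-bot, the paint-bot | the lab module: the grip-bot, the haul-bot, the lift-bot, the scan-bot, the sort-bot, the weld-bot]
15. Engineer goes to the lab module with the cut-bot.  [the storage bay: the paint-bot | the lab module: the cut-bot, the grip-bot, the haul-bot, the lift-bot, the scan-bot, the sort-bot, the weld-bot]
16. Engineer goes back to the storage bay alone.  [the storage bay: the paint-bot | the lab module: the cut-bot, the grip-bot, the haul-bot, the lift-bot, the scan-bot, the sort-bot, the weld-bot]
17. Engineer goes to the lab module with the paint-bot.  [the storage bay: — | the lab module: the cut-bot, the grip-bot, the haul-bot, the lift-bot, the paint-bot, the scan-bot, the sort-bot, the weld-bot]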